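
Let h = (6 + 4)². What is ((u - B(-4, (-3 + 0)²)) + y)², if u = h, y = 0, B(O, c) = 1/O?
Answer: 160801/16 ≈ 10050.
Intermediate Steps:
h = 100 (h = 10² = 100)
u = 100
((u - B(-4, (-3 + 0)²)) + y)² = ((100 - 1/(-4)) + 0)² = ((100 - 1*(-¼)) + 0)² = ((100 + ¼) + 0)² = (401/4 + 0)² = (401/4)² = 160801/16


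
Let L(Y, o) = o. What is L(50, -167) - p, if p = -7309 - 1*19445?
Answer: 26587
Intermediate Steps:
p = -26754 (p = -7309 - 19445 = -26754)
L(50, -167) - p = -167 - 1*(-26754) = -167 + 26754 = 26587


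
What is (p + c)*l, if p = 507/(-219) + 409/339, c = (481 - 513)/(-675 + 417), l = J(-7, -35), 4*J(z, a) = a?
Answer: 6111455/709414 ≈ 8.6148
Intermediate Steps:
J(z, a) = a/4
l = -35/4 (l = (¼)*(-35) = -35/4 ≈ -8.7500)
c = 16/129 (c = -32/(-258) = -32*(-1/258) = 16/129 ≈ 0.12403)
p = -27434/24747 (p = 507*(-1/219) + 409*(1/339) = -169/73 + 409/339 = -27434/24747 ≈ -1.1086)
(p + c)*l = (-27434/24747 + 16/129)*(-35/4) = -349226/354707*(-35/4) = 6111455/709414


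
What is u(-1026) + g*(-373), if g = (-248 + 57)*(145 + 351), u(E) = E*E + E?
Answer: 36388178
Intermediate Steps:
u(E) = E + E**2 (u(E) = E**2 + E = E + E**2)
g = -94736 (g = -191*496 = -94736)
u(-1026) + g*(-373) = -1026*(1 - 1026) - 94736*(-373) = -1026*(-1025) + 35336528 = 1051650 + 35336528 = 36388178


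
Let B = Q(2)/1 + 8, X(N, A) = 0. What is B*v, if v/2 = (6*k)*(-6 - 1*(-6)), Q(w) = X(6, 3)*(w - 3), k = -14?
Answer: 0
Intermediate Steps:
Q(w) = 0 (Q(w) = 0*(w - 3) = 0*(-3 + w) = 0)
B = 8 (B = 0/1 + 8 = 0*1 + 8 = 0 + 8 = 8)
v = 0 (v = 2*((6*(-14))*(-6 - 1*(-6))) = 2*(-84*(-6 + 6)) = 2*(-84*0) = 2*0 = 0)
B*v = 8*0 = 0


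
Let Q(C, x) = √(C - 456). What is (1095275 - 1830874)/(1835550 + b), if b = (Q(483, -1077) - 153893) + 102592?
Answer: -1312491780151/3183544493974 + 2206797*√3/3183544493974 ≈ -0.41227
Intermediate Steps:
Q(C, x) = √(-456 + C)
b = -51301 + 3*√3 (b = (√(-456 + 483) - 153893) + 102592 = (√27 - 153893) + 102592 = (3*√3 - 153893) + 102592 = (-153893 + 3*√3) + 102592 = -51301 + 3*√3 ≈ -51296.)
(1095275 - 1830874)/(1835550 + b) = (1095275 - 1830874)/(1835550 + (-51301 + 3*√3)) = -735599/(1784249 + 3*√3)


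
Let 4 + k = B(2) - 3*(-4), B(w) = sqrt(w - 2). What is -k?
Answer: -8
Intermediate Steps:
B(w) = sqrt(-2 + w)
k = 8 (k = -4 + (sqrt(-2 + 2) - 3*(-4)) = -4 + (sqrt(0) + 12) = -4 + (0 + 12) = -4 + 12 = 8)
-k = -1*8 = -8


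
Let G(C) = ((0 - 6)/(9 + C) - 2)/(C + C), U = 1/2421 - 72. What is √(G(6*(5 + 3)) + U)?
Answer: I*√67729290481/30666 ≈ 8.4865*I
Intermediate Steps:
U = -174311/2421 (U = 1/2421 - 72 = -174311/2421 ≈ -72.000)
G(C) = (-2 - 6/(9 + C))/(2*C) (G(C) = (-6/(9 + C) - 2)/((2*C)) = (-2 - 6/(9 + C))*(1/(2*C)) = (-2 - 6/(9 + C))/(2*C))
√(G(6*(5 + 3)) + U) = √((-12 - 6*(5 + 3))/(((6*(5 + 3)))*(9 + 6*(5 + 3))) - 174311/2421) = √((-12 - 6*8)/(((6*8))*(9 + 6*8)) - 174311/2421) = √((-12 - 1*48)/(48*(9 + 48)) - 174311/2421) = √((1/48)*(-12 - 48)/57 - 174311/2421) = √((1/48)*(1/57)*(-60) - 174311/2421) = √(-5/228 - 174311/2421) = √(-13251671/183996) = I*√67729290481/30666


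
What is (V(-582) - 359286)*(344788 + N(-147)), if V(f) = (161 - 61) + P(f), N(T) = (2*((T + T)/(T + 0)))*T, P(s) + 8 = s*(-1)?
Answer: -123434250400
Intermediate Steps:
P(s) = -8 - s (P(s) = -8 + s*(-1) = -8 - s)
N(T) = 4*T (N(T) = (2*((2*T)/T))*T = (2*2)*T = 4*T)
V(f) = 92 - f (V(f) = (161 - 61) + (-8 - f) = 100 + (-8 - f) = 92 - f)
(V(-582) - 359286)*(344788 + N(-147)) = ((92 - 1*(-582)) - 359286)*(344788 + 4*(-147)) = ((92 + 582) - 359286)*(344788 - 588) = (674 - 359286)*344200 = -358612*344200 = -123434250400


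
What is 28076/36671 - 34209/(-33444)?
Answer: 243716887/136269436 ≈ 1.7885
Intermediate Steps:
28076/36671 - 34209/(-33444) = 28076*(1/36671) - 34209*(-1/33444) = 28076/36671 + 3801/3716 = 243716887/136269436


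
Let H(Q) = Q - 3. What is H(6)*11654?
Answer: 34962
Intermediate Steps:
H(Q) = -3 + Q
H(6)*11654 = (-3 + 6)*11654 = 3*11654 = 34962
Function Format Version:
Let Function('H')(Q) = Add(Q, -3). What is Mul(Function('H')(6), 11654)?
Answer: 34962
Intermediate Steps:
Function('H')(Q) = Add(-3, Q)
Mul(Function('H')(6), 11654) = Mul(Add(-3, 6), 11654) = Mul(3, 11654) = 34962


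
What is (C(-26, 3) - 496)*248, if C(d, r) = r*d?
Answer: -142352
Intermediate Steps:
C(d, r) = d*r
(C(-26, 3) - 496)*248 = (-26*3 - 496)*248 = (-78 - 496)*248 = -574*248 = -142352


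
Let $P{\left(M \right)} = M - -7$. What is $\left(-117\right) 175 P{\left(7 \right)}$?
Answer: $-286650$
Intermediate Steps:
$P{\left(M \right)} = 7 + M$ ($P{\left(M \right)} = M + 7 = 7 + M$)
$\left(-117\right) 175 P{\left(7 \right)} = \left(-117\right) 175 \left(7 + 7\right) = \left(-20475\right) 14 = -286650$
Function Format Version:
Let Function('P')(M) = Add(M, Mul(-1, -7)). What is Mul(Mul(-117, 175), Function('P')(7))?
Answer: -286650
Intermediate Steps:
Function('P')(M) = Add(7, M) (Function('P')(M) = Add(M, 7) = Add(7, M))
Mul(Mul(-117, 175), Function('P')(7)) = Mul(Mul(-117, 175), Add(7, 7)) = Mul(-20475, 14) = -286650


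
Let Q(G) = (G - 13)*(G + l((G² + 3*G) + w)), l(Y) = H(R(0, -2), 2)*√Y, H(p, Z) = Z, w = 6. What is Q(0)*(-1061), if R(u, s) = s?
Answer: 27586*√6 ≈ 67572.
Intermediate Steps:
l(Y) = 2*√Y
Q(G) = (-13 + G)*(G + 2*√(6 + G² + 3*G)) (Q(G) = (G - 13)*(G + 2*√((G² + 3*G) + 6)) = (-13 + G)*(G + 2*√(6 + G² + 3*G)))
Q(0)*(-1061) = (0² - 26*√(6 + 0² + 3*0) - 13*0 + 2*0*√(6 + 0² + 3*0))*(-1061) = (0 - 26*√(6 + 0 + 0) + 0 + 2*0*√(6 + 0 + 0))*(-1061) = (0 - 26*√6 + 0 + 2*0*√6)*(-1061) = (0 - 26*√6 + 0 + 0)*(-1061) = -26*√6*(-1061) = 27586*√6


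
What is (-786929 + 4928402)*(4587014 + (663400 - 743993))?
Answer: 18663220898133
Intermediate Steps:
(-786929 + 4928402)*(4587014 + (663400 - 743993)) = 4141473*(4587014 - 80593) = 4141473*4506421 = 18663220898133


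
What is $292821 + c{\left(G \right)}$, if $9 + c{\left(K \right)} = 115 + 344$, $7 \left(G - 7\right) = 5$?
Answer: $293271$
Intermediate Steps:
$G = \frac{54}{7}$ ($G = 7 + \frac{1}{7} \cdot 5 = 7 + \frac{5}{7} = \frac{54}{7} \approx 7.7143$)
$c{\left(K \right)} = 450$ ($c{\left(K \right)} = -9 + \left(115 + 344\right) = -9 + 459 = 450$)
$292821 + c{\left(G \right)} = 292821 + 450 = 293271$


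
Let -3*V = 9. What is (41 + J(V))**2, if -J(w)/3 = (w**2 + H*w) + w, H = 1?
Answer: 1024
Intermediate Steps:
V = -3 (V = -1/3*9 = -3)
J(w) = -6*w - 3*w**2 (J(w) = -3*((w**2 + 1*w) + w) = -3*((w**2 + w) + w) = -3*((w + w**2) + w) = -3*(w**2 + 2*w) = -6*w - 3*w**2)
(41 + J(V))**2 = (41 - 3*(-3)*(2 - 3))**2 = (41 - 3*(-3)*(-1))**2 = (41 - 9)**2 = 32**2 = 1024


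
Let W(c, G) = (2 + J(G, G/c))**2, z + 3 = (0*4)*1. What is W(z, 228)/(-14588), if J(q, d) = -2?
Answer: 0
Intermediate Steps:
z = -3 (z = -3 + (0*4)*1 = -3 + 0*1 = -3 + 0 = -3)
W(c, G) = 0 (W(c, G) = (2 - 2)**2 = 0**2 = 0)
W(z, 228)/(-14588) = 0/(-14588) = 0*(-1/14588) = 0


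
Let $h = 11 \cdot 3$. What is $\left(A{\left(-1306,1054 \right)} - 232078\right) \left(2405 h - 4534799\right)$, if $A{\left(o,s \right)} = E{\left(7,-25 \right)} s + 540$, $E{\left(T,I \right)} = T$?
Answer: $998730085440$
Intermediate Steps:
$h = 33$
$A{\left(o,s \right)} = 540 + 7 s$ ($A{\left(o,s \right)} = 7 s + 540 = 540 + 7 s$)
$\left(A{\left(-1306,1054 \right)} - 232078\right) \left(2405 h - 4534799\right) = \left(\left(540 + 7 \cdot 1054\right) - 232078\right) \left(2405 \cdot 33 - 4534799\right) = \left(\left(540 + 7378\right) - 232078\right) \left(79365 - 4534799\right) = \left(7918 - 232078\right) \left(-4455434\right) = \left(-224160\right) \left(-4455434\right) = 998730085440$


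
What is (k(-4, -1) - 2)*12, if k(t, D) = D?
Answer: -36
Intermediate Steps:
(k(-4, -1) - 2)*12 = (-1 - 2)*12 = -3*12 = -36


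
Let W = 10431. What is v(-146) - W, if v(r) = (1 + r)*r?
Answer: 10739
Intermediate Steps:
v(r) = r*(1 + r)
v(-146) - W = -146*(1 - 146) - 1*10431 = -146*(-145) - 10431 = 21170 - 10431 = 10739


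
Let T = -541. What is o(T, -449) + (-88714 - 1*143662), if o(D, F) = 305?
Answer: -232071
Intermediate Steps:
o(T, -449) + (-88714 - 1*143662) = 305 + (-88714 - 1*143662) = 305 + (-88714 - 143662) = 305 - 232376 = -232071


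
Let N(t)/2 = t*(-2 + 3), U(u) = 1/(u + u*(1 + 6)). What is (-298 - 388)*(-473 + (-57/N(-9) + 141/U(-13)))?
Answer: 31145429/3 ≈ 1.0382e+7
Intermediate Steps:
U(u) = 1/(8*u) (U(u) = 1/(u + u*7) = 1/(u + 7*u) = 1/(8*u))
N(t) = 2*t (N(t) = 2*(t*(-2 + 3)) = 2*(t*1) = 2*t)
(-298 - 388)*(-473 + (-57/N(-9) + 141/U(-13))) = (-298 - 388)*(-473 + (-57/(2*(-9)) + 141/(((1/8)/(-13))))) = -686*(-473 + (-57/(-18) + 141/(((1/8)*(-1/13))))) = -686*(-473 + (-57*(-1/18) + 141/(-1/104))) = -686*(-473 + (19/6 + 141*(-104))) = -686*(-473 + (19/6 - 14664)) = -686*(-473 - 87965/6) = -686*(-90803/6) = 31145429/3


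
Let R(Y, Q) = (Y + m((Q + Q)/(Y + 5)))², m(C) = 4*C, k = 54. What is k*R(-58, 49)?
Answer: 648710424/2809 ≈ 2.3094e+5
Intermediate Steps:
R(Y, Q) = (Y + 8*Q/(5 + Y))² (R(Y, Q) = (Y + 4*((Q + Q)/(Y + 5)))² = (Y + 4*((2*Q)/(5 + Y)))² = (Y + 4*(2*Q/(5 + Y)))² = (Y + 8*Q/(5 + Y))²)
k*R(-58, 49) = 54*((8*49 - 58*(5 - 58))²/(5 - 58)²) = 54*((392 - 58*(-53))²/(-53)²) = 54*((392 + 3074)²/2809) = 54*((1/2809)*3466²) = 54*((1/2809)*12013156) = 54*(12013156/2809) = 648710424/2809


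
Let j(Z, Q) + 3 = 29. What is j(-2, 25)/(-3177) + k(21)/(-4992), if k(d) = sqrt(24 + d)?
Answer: -26/3177 - sqrt(5)/1664 ≈ -0.0095276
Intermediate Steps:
j(Z, Q) = 26 (j(Z, Q) = -3 + 29 = 26)
j(-2, 25)/(-3177) + k(21)/(-4992) = 26/(-3177) + sqrt(24 + 21)/(-4992) = 26*(-1/3177) + sqrt(45)*(-1/4992) = -26/3177 + (3*sqrt(5))*(-1/4992) = -26/3177 - sqrt(5)/1664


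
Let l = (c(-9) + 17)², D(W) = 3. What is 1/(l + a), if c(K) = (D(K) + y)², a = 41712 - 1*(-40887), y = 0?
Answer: 1/83275 ≈ 1.2008e-5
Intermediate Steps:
a = 82599 (a = 41712 + 40887 = 82599)
c(K) = 9 (c(K) = (3 + 0)² = 3² = 9)
l = 676 (l = (9 + 17)² = 26² = 676)
1/(l + a) = 1/(676 + 82599) = 1/83275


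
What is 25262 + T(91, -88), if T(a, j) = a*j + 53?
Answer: 17307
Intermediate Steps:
T(a, j) = 53 + a*j
25262 + T(91, -88) = 25262 + (53 + 91*(-88)) = 25262 + (53 - 8008) = 25262 - 7955 = 17307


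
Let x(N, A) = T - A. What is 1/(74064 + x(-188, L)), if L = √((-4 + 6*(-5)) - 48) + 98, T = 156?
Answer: 37061/2747035483 + I*√82/5494070966 ≈ 1.3491e-5 + 1.6482e-9*I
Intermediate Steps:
L = 98 + I*√82 (L = √((-4 - 30) - 48) + 98 = √(-34 - 48) + 98 = √(-82) + 98 = I*√82 + 98 = 98 + I*√82 ≈ 98.0 + 9.0554*I)
x(N, A) = 156 - A
1/(74064 + x(-188, L)) = 1/(74064 + (156 - (98 + I*√82))) = 1/(74064 + (156 + (-98 - I*√82))) = 1/(74064 + (58 - I*√82)) = 1/(74122 - I*√82)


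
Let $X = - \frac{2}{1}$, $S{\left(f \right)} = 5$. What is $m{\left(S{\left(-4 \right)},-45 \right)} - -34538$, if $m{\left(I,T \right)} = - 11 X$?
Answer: $34560$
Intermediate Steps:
$X = -2$ ($X = \left(-2\right) 1 = -2$)
$m{\left(I,T \right)} = 22$ ($m{\left(I,T \right)} = \left(-11\right) \left(-2\right) = 22$)
$m{\left(S{\left(-4 \right)},-45 \right)} - -34538 = 22 - -34538 = 22 + 34538 = 34560$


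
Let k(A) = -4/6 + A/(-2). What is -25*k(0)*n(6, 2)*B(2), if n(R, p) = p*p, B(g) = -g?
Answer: -400/3 ≈ -133.33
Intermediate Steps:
k(A) = -⅔ - A/2 (k(A) = -4*⅙ + A*(-½) = -⅔ - A/2)
n(R, p) = p²
-25*k(0)*n(6, 2)*B(2) = -25*(-⅔ - ½*0)*2²*(-1*2) = -25*(-⅔ + 0)*4*(-2) = -25*(-⅔*4)*(-2) = -(-200)*(-2)/3 = -25*16/3 = -400/3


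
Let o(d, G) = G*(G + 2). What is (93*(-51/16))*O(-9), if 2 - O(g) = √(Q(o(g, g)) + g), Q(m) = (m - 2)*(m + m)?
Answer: -4743/8 + 14229*√853/16 ≈ 25381.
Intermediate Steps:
o(d, G) = G*(2 + G)
Q(m) = 2*m*(-2 + m) (Q(m) = (-2 + m)*(2*m) = 2*m*(-2 + m))
O(g) = 2 - √(g + 2*g*(-2 + g*(2 + g))*(2 + g)) (O(g) = 2 - √(2*(g*(2 + g))*(-2 + g*(2 + g)) + g) = 2 - √(2*g*(-2 + g*(2 + g))*(2 + g) + g) = 2 - √(g + 2*g*(-2 + g*(2 + g))*(2 + g)))
(93*(-51/16))*O(-9) = (93*(-51/16))*(2 - √(-9*(1 + 2*(-2 - 9*(2 - 9))*(2 - 9)))) = (93*(-51*1/16))*(2 - √(-9*(1 + 2*(-2 - 9*(-7))*(-7)))) = (93*(-51/16))*(2 - √(-9*(1 + 2*(-2 + 63)*(-7)))) = -4743*(2 - √(-9*(1 + 2*61*(-7))))/16 = -4743*(2 - √(-9*(1 - 854)))/16 = -4743*(2 - √(-9*(-853)))/16 = -4743*(2 - √7677)/16 = -4743*(2 - 3*√853)/16 = -4743/8 + 14229*√853/16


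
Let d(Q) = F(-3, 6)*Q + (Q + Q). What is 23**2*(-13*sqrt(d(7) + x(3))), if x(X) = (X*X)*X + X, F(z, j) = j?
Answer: -6877*sqrt(86) ≈ -63775.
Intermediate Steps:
d(Q) = 8*Q (d(Q) = 6*Q + (Q + Q) = 6*Q + 2*Q = 8*Q)
x(X) = X + X**3 (x(X) = X**2*X + X = X**3 + X = X + X**3)
23**2*(-13*sqrt(d(7) + x(3))) = 23**2*(-13*sqrt(8*7 + (3 + 3**3))) = 529*(-13*sqrt(56 + (3 + 27))) = 529*(-13*sqrt(56 + 30)) = 529*(-13*sqrt(86)) = -6877*sqrt(86)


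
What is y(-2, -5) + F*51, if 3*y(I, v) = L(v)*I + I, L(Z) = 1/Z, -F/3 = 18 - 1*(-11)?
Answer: -66563/15 ≈ -4437.5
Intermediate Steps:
F = -87 (F = -3*(18 - 1*(-11)) = -3*(18 + 11) = -3*29 = -87)
L(Z) = 1/Z
y(I, v) = I/3 + I/(3*v) (y(I, v) = (I/v + I)/3 = (I + I/v)/3 = I/3 + I/(3*v))
y(-2, -5) + F*51 = (⅓)*(-2)*(1 - 5)/(-5) - 87*51 = (⅓)*(-2)*(-⅕)*(-4) - 4437 = -8/15 - 4437 = -66563/15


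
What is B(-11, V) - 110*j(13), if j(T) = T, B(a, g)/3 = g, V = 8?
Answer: -1406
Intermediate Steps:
B(a, g) = 3*g
B(-11, V) - 110*j(13) = 3*8 - 110*13 = 24 - 1430 = -1406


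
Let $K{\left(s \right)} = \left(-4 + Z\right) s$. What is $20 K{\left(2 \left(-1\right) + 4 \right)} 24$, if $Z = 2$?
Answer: $-1920$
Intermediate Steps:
$K{\left(s \right)} = - 2 s$ ($K{\left(s \right)} = \left(-4 + 2\right) s = - 2 s$)
$20 K{\left(2 \left(-1\right) + 4 \right)} 24 = 20 \left(- 2 \left(2 \left(-1\right) + 4\right)\right) 24 = 20 \left(- 2 \left(-2 + 4\right)\right) 24 = 20 \left(\left(-2\right) 2\right) 24 = 20 \left(-4\right) 24 = \left(-80\right) 24 = -1920$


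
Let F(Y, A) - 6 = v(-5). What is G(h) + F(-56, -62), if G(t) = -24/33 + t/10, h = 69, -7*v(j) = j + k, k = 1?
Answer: 9813/770 ≈ 12.744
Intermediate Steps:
v(j) = -⅐ - j/7 (v(j) = -(j + 1)/7 = -(1 + j)/7 = -⅐ - j/7)
G(t) = -8/11 + t/10 (G(t) = -24*1/33 + t*(⅒) = -8/11 + t/10)
F(Y, A) = 46/7 (F(Y, A) = 6 + (-⅐ - ⅐*(-5)) = 6 + (-⅐ + 5/7) = 6 + 4/7 = 46/7)
G(h) + F(-56, -62) = (-8/11 + (⅒)*69) + 46/7 = (-8/11 + 69/10) + 46/7 = 679/110 + 46/7 = 9813/770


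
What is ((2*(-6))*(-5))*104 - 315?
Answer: 5925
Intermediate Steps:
((2*(-6))*(-5))*104 - 315 = -12*(-5)*104 - 315 = 60*104 - 315 = 6240 - 315 = 5925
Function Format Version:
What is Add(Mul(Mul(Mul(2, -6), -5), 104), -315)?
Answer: 5925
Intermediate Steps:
Add(Mul(Mul(Mul(2, -6), -5), 104), -315) = Add(Mul(Mul(-12, -5), 104), -315) = Add(Mul(60, 104), -315) = Add(6240, -315) = 5925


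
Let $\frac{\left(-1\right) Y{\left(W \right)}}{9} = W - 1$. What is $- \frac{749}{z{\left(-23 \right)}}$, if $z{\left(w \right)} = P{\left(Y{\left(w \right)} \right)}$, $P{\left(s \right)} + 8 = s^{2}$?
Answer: $- \frac{107}{6664} \approx -0.016056$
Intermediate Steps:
$Y{\left(W \right)} = 9 - 9 W$ ($Y{\left(W \right)} = - 9 \left(W - 1\right) = - 9 \left(-1 + W\right) = 9 - 9 W$)
$P{\left(s \right)} = -8 + s^{2}$
$z{\left(w \right)} = -8 + \left(9 - 9 w\right)^{2}$
$- \frac{749}{z{\left(-23 \right)}} = - \frac{749}{-8 + 81 \left(-1 - 23\right)^{2}} = - \frac{749}{-8 + 81 \left(-24\right)^{2}} = - \frac{749}{-8 + 81 \cdot 576} = - \frac{749}{-8 + 46656} = - \frac{749}{46648} = \left(-749\right) \frac{1}{46648} = - \frac{107}{6664}$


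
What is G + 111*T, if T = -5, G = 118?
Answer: -437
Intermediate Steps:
G + 111*T = 118 + 111*(-5) = 118 - 555 = -437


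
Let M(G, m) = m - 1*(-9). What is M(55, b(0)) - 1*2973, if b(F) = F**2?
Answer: -2964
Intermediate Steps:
M(G, m) = 9 + m (M(G, m) = m + 9 = 9 + m)
M(55, b(0)) - 1*2973 = (9 + 0**2) - 1*2973 = (9 + 0) - 2973 = 9 - 2973 = -2964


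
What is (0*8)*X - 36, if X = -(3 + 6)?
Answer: -36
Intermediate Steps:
X = -9 (X = -1*9 = -9)
(0*8)*X - 36 = (0*8)*(-9) - 36 = 0*(-9) - 36 = 0 - 36 = -36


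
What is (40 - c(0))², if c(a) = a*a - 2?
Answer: 1764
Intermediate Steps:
c(a) = -2 + a² (c(a) = a² - 2 = -2 + a²)
(40 - c(0))² = (40 - (-2 + 0²))² = (40 - (-2 + 0))² = (40 - 1*(-2))² = (40 + 2)² = 42² = 1764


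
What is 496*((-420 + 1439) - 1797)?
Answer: -385888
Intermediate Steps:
496*((-420 + 1439) - 1797) = 496*(1019 - 1797) = 496*(-778) = -385888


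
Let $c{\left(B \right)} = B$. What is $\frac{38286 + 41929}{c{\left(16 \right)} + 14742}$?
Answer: $\frac{80215}{14758} \approx 5.4354$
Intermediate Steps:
$\frac{38286 + 41929}{c{\left(16 \right)} + 14742} = \frac{38286 + 41929}{16 + 14742} = \frac{80215}{14758}$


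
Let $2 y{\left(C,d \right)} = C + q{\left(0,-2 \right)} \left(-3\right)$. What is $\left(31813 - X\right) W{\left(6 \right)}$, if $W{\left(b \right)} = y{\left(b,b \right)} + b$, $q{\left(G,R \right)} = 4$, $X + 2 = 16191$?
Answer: $46872$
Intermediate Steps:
$X = 16189$ ($X = -2 + 16191 = 16189$)
$y{\left(C,d \right)} = -6 + \frac{C}{2}$ ($y{\left(C,d \right)} = \frac{C + 4 \left(-3\right)}{2} = \frac{C - 12}{2} = \frac{-12 + C}{2} = -6 + \frac{C}{2}$)
$W{\left(b \right)} = -6 + \frac{3 b}{2}$ ($W{\left(b \right)} = \left(-6 + \frac{b}{2}\right) + b = -6 + \frac{3 b}{2}$)
$\left(31813 - X\right) W{\left(6 \right)} = \left(31813 - 16189\right) \left(-6 + \frac{3}{2} \cdot 6\right) = \left(31813 - 16189\right) \left(-6 + 9\right) = 15624 \cdot 3 = 46872$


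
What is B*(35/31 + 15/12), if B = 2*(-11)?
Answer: -3245/62 ≈ -52.339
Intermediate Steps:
B = -22
B*(35/31 + 15/12) = -22*(35/31 + 15/12) = -22*(35*(1/31) + 15*(1/12)) = -22*(35/31 + 5/4) = -22*295/124 = -3245/62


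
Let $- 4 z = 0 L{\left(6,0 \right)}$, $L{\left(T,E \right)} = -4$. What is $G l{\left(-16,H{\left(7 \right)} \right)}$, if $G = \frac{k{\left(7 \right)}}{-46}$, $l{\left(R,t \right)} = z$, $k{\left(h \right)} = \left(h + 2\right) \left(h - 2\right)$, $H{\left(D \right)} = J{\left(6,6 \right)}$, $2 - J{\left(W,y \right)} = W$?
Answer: $0$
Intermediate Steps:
$J{\left(W,y \right)} = 2 - W$
$H{\left(D \right)} = -4$ ($H{\left(D \right)} = 2 - 6 = -4$)
$k{\left(h \right)} = \left(-2 + h\right) \left(2 + h\right)$ ($k{\left(h \right)} = \left(2 + h\right) \left(-2 + h\right) = \left(-2 + h\right) \left(2 + h\right)$)
$z = 0$ ($z = - \frac{0 \left(-4\right)}{4} = \left(- \frac{1}{4}\right) 0 = 0$)
$l{\left(R,t \right)} = 0$
$G = - \frac{45}{46}$ ($G = \frac{-4 + 7^{2}}{-46} = \left(-4 + 49\right) \left(- \frac{1}{46}\right) = 45 \left(- \frac{1}{46}\right) = - \frac{45}{46} \approx -0.97826$)
$G l{\left(-16,H{\left(7 \right)} \right)} = \left(- \frac{45}{46}\right) 0 = 0$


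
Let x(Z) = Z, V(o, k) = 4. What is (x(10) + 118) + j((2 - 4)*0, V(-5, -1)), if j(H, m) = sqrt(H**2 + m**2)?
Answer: 132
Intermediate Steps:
(x(10) + 118) + j((2 - 4)*0, V(-5, -1)) = (10 + 118) + sqrt(((2 - 4)*0)**2 + 4**2) = 128 + sqrt((-2*0)**2 + 16) = 128 + sqrt(0**2 + 16) = 128 + sqrt(0 + 16) = 128 + sqrt(16) = 128 + 4 = 132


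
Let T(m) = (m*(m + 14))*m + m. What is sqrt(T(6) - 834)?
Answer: 6*I*sqrt(3) ≈ 10.392*I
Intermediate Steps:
T(m) = m + m**2*(14 + m) (T(m) = (m*(14 + m))*m + m = m**2*(14 + m) + m = m + m**2*(14 + m))
sqrt(T(6) - 834) = sqrt(6*(1 + 6**2 + 14*6) - 834) = sqrt(6*(1 + 36 + 84) - 834) = sqrt(6*121 - 834) = sqrt(726 - 834) = sqrt(-108) = 6*I*sqrt(3)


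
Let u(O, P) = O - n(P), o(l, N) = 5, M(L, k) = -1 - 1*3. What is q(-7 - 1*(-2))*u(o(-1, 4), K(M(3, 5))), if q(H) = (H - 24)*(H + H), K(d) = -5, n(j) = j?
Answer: 2900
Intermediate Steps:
M(L, k) = -4 (M(L, k) = -1 - 3 = -4)
u(O, P) = O - P
q(H) = 2*H*(-24 + H) (q(H) = (-24 + H)*(2*H) = 2*H*(-24 + H))
q(-7 - 1*(-2))*u(o(-1, 4), K(M(3, 5))) = (2*(-7 - 1*(-2))*(-24 + (-7 - 1*(-2))))*(5 - 1*(-5)) = (2*(-7 + 2)*(-24 + (-7 + 2)))*(5 + 5) = (2*(-5)*(-24 - 5))*10 = (2*(-5)*(-29))*10 = 290*10 = 2900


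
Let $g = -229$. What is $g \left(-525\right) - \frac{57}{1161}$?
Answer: $\frac{46527056}{387} \approx 1.2023 \cdot 10^{5}$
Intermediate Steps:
$g \left(-525\right) - \frac{57}{1161} = \left(-229\right) \left(-525\right) - \frac{57}{1161} = 120225 - \frac{19}{387} = \frac{46527056}{387}$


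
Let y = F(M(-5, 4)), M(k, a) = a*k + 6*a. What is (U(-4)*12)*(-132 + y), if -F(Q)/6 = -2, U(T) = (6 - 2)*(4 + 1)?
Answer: -28800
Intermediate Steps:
M(k, a) = 6*a + a*k
U(T) = 20 (U(T) = 4*5 = 20)
F(Q) = 12 (F(Q) = -6*(-2) = 12)
y = 12
(U(-4)*12)*(-132 + y) = (20*12)*(-132 + 12) = 240*(-120) = -28800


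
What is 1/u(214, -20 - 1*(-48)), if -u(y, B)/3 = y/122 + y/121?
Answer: -7381/78003 ≈ -0.094625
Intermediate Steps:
u(y, B) = -729*y/14762 (u(y, B) = -3*(y/122 + y/121) = -729*y/14762)
1/u(214, -20 - 1*(-48)) = 1/(-729/14762*214) = 1/(-78003/7381) = -7381/78003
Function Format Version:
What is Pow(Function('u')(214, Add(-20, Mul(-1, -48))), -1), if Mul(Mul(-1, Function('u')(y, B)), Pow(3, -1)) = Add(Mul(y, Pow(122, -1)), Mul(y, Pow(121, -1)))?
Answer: Rational(-7381, 78003) ≈ -0.094625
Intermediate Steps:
Function('u')(y, B) = Mul(Rational(-729, 14762), y) (Function('u')(y, B) = Mul(-3, Add(Mul(y, Pow(122, -1)), Mul(y, Pow(121, -1)))) = Mul(-3, Add(Mul(y, Rational(1, 122)), Mul(y, Rational(1, 121)))) = Mul(-3, Add(Mul(Rational(1, 122), y), Mul(Rational(1, 121), y))) = Mul(-3, Mul(Rational(243, 14762), y)) = Mul(Rational(-729, 14762), y))
Pow(Function('u')(214, Add(-20, Mul(-1, -48))), -1) = Pow(Mul(Rational(-729, 14762), 214), -1) = Pow(Rational(-78003, 7381), -1) = Rational(-7381, 78003)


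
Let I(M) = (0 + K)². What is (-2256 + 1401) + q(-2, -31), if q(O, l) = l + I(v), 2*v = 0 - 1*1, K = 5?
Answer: -861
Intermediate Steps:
v = -½ (v = (0 - 1*1)/2 = (0 - 1)/2 = (½)*(-1) = -½ ≈ -0.50000)
I(M) = 25 (I(M) = (0 + 5)² = 5² = 25)
q(O, l) = 25 + l (q(O, l) = l + 25 = 25 + l)
(-2256 + 1401) + q(-2, -31) = (-2256 + 1401) + (25 - 31) = -855 - 6 = -861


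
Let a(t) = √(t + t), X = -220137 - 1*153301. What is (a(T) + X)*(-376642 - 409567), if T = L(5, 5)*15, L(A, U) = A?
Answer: 293600316542 - 3931045*√6 ≈ 2.9359e+11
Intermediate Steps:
T = 75 (T = 5*15 = 75)
X = -373438 (X = -220137 - 153301 = -373438)
a(t) = √2*√t (a(t) = √(2*t) = √2*√t)
(a(T) + X)*(-376642 - 409567) = (√2*√75 - 373438)*(-376642 - 409567) = (√2*(5*√3) - 373438)*(-786209) = (5*√6 - 373438)*(-786209) = (-373438 + 5*√6)*(-786209) = 293600316542 - 3931045*√6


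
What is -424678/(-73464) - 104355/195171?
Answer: 12536415703/2389673724 ≈ 5.2461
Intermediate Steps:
-424678/(-73464) - 104355/195171 = -424678*(-1/73464) - 104355*1/195171 = 212339/36732 - 34785/65057 = 12536415703/2389673724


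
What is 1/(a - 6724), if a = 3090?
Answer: -1/3634 ≈ -0.00027518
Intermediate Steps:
1/(a - 6724) = 1/(3090 - 6724) = 1/(-3634) = -1/3634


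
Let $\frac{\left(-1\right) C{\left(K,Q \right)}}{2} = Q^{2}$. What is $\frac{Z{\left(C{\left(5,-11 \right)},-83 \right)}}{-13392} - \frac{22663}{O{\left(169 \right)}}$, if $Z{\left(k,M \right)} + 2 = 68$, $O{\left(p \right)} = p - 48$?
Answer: $- \frac{50585147}{270072} \approx -187.3$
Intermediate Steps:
$C{\left(K,Q \right)} = - 2 Q^{2}$
$O{\left(p \right)} = -48 + p$
$Z{\left(k,M \right)} = 66$ ($Z{\left(k,M \right)} = -2 + 68 = 66$)
$\frac{Z{\left(C{\left(5,-11 \right)},-83 \right)}}{-13392} - \frac{22663}{O{\left(169 \right)}} = \frac{66}{-13392} - \frac{22663}{-48 + 169} = 66 \left(- \frac{1}{13392}\right) - \frac{22663}{121} = - \frac{11}{2232} - \frac{22663}{121} = - \frac{50585147}{270072}$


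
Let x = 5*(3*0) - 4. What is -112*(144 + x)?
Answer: -15680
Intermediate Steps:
x = -4 (x = 5*0 - 4 = 0 - 4 = -4)
-112*(144 + x) = -112*(144 - 4) = -112*140 = -15680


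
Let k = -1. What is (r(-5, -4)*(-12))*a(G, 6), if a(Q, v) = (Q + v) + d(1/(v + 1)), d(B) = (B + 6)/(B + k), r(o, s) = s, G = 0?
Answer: -56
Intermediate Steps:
d(B) = (6 + B)/(-1 + B) (d(B) = (B + 6)/(B - 1) = (6 + B)/(-1 + B))
a(Q, v) = Q + v + (6 + 1/(1 + v))/(-1 + 1/(1 + v)) (a(Q, v) = (Q + v) + (6 + 1/(v + 1))/(-1 + 1/(v + 1)) = (Q + v) + (6 + 1/(1 + v))/(-1 + 1/(1 + v)) = Q + v + (6 + 1/(1 + v))/(-1 + 1/(1 + v)))
(r(-5, -4)*(-12))*a(G, 6) = (-4*(-12))*(-6 + 0 + 6 - 7/6) = 48*(-6 + 0 + 6 - 7*1/6) = 48*(-6 + 0 + 6 - 7/6) = 48*(-7/6) = -56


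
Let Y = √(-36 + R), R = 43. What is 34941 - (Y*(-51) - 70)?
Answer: 35011 + 51*√7 ≈ 35146.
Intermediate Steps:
Y = √7 (Y = √(-36 + 43) = √7 ≈ 2.6458)
34941 - (Y*(-51) - 70) = 34941 - (√7*(-51) - 70) = 34941 - (-51*√7 - 70) = 34941 - (-70 - 51*√7) = 34941 + (70 + 51*√7) = 35011 + 51*√7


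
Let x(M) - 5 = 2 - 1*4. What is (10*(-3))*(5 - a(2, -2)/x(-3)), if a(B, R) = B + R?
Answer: -150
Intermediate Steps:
x(M) = 3 (x(M) = 5 + (2 - 1*4) = 5 + (2 - 4) = 5 - 2 = 3)
(10*(-3))*(5 - a(2, -2)/x(-3)) = (10*(-3))*(5 - (2 - 2)/3) = -30*(5 - 0/3) = -30*(5 - 1*0) = -30*(5 + 0) = -30*5 = -150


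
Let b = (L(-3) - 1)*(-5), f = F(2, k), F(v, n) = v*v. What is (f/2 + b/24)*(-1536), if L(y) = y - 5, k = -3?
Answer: -5952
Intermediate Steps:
L(y) = -5 + y
F(v, n) = v²
f = 4 (f = 2² = 4)
b = 45 (b = ((-5 - 3) - 1)*(-5) = (-8 - 1)*(-5) = -9*(-5) = 45)
(f/2 + b/24)*(-1536) = (4/2 + 45/24)*(-1536) = (4*(½) + 45*(1/24))*(-1536) = (2 + 15/8)*(-1536) = (31/8)*(-1536) = -5952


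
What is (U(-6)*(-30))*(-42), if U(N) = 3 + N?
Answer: -3780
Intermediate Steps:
(U(-6)*(-30))*(-42) = ((3 - 6)*(-30))*(-42) = -3*(-30)*(-42) = 90*(-42) = -3780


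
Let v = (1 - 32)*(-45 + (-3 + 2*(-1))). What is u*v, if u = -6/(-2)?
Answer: 4650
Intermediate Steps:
v = 1550 (v = -31*(-45 + (-3 - 2)) = -31*(-45 - 5) = -31*(-50) = 1550)
u = 3 (u = -6*(-½) = 3)
u*v = 3*1550 = 4650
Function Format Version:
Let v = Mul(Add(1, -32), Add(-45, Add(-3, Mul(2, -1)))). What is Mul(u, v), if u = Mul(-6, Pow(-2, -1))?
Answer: 4650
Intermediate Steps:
v = 1550 (v = Mul(-31, Add(-45, Add(-3, -2))) = Mul(-31, Add(-45, -5)) = Mul(-31, -50) = 1550)
u = 3 (u = Mul(-6, Rational(-1, 2)) = 3)
Mul(u, v) = Mul(3, 1550) = 4650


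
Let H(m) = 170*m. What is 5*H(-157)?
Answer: -133450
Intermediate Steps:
5*H(-157) = 5*(170*(-157)) = 5*(-26690) = -133450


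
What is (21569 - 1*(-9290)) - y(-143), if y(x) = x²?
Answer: 10410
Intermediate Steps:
(21569 - 1*(-9290)) - y(-143) = (21569 - 1*(-9290)) - 1*(-143)² = (21569 + 9290) - 1*20449 = 30859 - 20449 = 10410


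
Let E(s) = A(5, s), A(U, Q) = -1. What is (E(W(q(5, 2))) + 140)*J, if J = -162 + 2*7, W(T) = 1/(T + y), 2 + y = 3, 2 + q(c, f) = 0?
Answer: -20572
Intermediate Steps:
q(c, f) = -2 (q(c, f) = -2 + 0 = -2)
y = 1 (y = -2 + 3 = 1)
W(T) = 1/(1 + T) (W(T) = 1/(T + 1) = 1/(1 + T))
E(s) = -1
J = -148 (J = -162 + 14 = -148)
(E(W(q(5, 2))) + 140)*J = (-1 + 140)*(-148) = 139*(-148) = -20572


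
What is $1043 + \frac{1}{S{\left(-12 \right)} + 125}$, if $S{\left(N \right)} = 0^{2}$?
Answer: $\frac{130376}{125} \approx 1043.0$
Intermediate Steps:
$S{\left(N \right)} = 0$
$1043 + \frac{1}{S{\left(-12 \right)} + 125} = 1043 + \frac{1}{0 + 125} = 1043 + \frac{1}{125} = \frac{130376}{125}$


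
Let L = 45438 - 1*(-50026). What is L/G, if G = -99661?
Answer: -95464/99661 ≈ -0.95789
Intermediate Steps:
L = 95464 (L = 45438 + 50026 = 95464)
L/G = 95464/(-99661) = 95464*(-1/99661) = -95464/99661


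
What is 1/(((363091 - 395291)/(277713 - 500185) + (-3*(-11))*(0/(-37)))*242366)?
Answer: 27809/975523150 ≈ 2.8507e-5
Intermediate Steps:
1/(((363091 - 395291)/(277713 - 500185) + (-3*(-11))*(0/(-37)))*242366) = (1/242366)/(-32200/(-222472) + 33*(0*(-1/37))) = (1/242366)/(-32200*(-1/222472) + 33*0) = (1/242366)/(4025/27809 + 0) = (1/242366)/(4025/27809) = (27809/4025)*(1/242366) = 27809/975523150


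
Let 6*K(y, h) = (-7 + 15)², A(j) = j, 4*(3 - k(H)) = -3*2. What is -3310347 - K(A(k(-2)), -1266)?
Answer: -9931073/3 ≈ -3.3104e+6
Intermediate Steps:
k(H) = 9/2 (k(H) = 3 - (-3)*2/4 = 3 - ¼*(-6) = 3 + 3/2 = 9/2)
K(y, h) = 32/3 (K(y, h) = (-7 + 15)²/6 = (⅙)*8² = (⅙)*64 = 32/3)
-3310347 - K(A(k(-2)), -1266) = -3310347 - 1*32/3 = -3310347 - 32/3 = -9931073/3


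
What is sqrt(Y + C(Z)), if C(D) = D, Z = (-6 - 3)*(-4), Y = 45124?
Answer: 2*sqrt(11290) ≈ 212.51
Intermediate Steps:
Z = 36 (Z = -9*(-4) = 36)
sqrt(Y + C(Z)) = sqrt(45124 + 36) = sqrt(45160) = 2*sqrt(11290)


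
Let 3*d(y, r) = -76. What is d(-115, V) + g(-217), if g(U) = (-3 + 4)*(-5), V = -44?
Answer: -91/3 ≈ -30.333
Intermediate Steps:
d(y, r) = -76/3 (d(y, r) = (⅓)*(-76) = -76/3)
g(U) = -5 (g(U) = 1*(-5) = -5)
d(-115, V) + g(-217) = -76/3 - 5 = -91/3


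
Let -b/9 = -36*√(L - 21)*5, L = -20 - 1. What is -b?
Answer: -1620*I*√42 ≈ -10499.0*I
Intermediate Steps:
L = -21
b = 1620*I*√42 (b = -9*(-36*√(-21 - 21))*5 = -9*(-36*I*√42)*5 = -(-1620)*I*√42 = 1620*I*√42 ≈ 10499.0*I)
-b = -1620*I*√42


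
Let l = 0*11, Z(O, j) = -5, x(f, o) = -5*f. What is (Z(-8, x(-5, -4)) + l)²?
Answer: 25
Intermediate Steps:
l = 0
(Z(-8, x(-5, -4)) + l)² = (-5 + 0)² = (-5)² = 25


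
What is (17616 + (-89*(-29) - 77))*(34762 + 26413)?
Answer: 1230841000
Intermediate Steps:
(17616 + (-89*(-29) - 77))*(34762 + 26413) = (17616 + (2581 - 77))*61175 = (17616 + 2504)*61175 = 20120*61175 = 1230841000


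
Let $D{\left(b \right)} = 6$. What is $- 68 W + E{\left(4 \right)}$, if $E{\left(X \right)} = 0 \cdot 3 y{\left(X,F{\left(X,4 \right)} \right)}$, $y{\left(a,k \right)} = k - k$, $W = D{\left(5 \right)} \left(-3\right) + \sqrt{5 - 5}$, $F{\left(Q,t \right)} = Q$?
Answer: $1224$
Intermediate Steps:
$W = -18$ ($W = 6 \left(-3\right) + \sqrt{5 - 5} = -18 + \sqrt{0} = -18 + 0 = -18$)
$y{\left(a,k \right)} = 0$
$E{\left(X \right)} = 0$ ($E{\left(X \right)} = 0 \cdot 3 \cdot 0 = 0 \cdot 0 = 0$)
$- 68 W + E{\left(4 \right)} = \left(-68\right) \left(-18\right) + 0 = 1224 + 0 = 1224$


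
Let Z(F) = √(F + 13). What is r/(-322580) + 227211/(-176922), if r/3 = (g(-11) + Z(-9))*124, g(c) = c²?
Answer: -6782413951/4755958230 ≈ -1.4261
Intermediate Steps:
Z(F) = √(13 + F)
r = 45756 (r = 3*(((-11)² + √(13 - 9))*124) = 3*((121 + √4)*124) = 3*((121 + 2)*124) = 3*(123*124) = 3*15252 = 45756)
r/(-322580) + 227211/(-176922) = 45756/(-322580) + 227211/(-176922) = 45756*(-1/322580) + 227211*(-1/176922) = -11439/80645 - 75737/58974 = -6782413951/4755958230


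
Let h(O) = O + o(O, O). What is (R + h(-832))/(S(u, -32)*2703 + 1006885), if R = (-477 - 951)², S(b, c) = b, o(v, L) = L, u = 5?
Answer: 25469/12755 ≈ 1.9968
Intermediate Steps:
R = 2039184 (R = (-1428)² = 2039184)
h(O) = 2*O (h(O) = O + O = 2*O)
(R + h(-832))/(S(u, -32)*2703 + 1006885) = (2039184 + 2*(-832))/(5*2703 + 1006885) = (2039184 - 1664)/(13515 + 1006885) = 2037520/1020400 = 2037520*(1/1020400) = 25469/12755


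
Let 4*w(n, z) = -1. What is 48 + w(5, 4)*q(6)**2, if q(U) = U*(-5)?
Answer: -177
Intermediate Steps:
w(n, z) = -1/4 (w(n, z) = (1/4)*(-1) = -1/4)
q(U) = -5*U
48 + w(5, 4)*q(6)**2 = 48 - (-5*6)**2/4 = 48 - 1/4*(-30)**2 = 48 - 1/4*900 = 48 - 225 = -177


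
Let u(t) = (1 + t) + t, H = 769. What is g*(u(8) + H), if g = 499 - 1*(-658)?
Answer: 909402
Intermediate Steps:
g = 1157 (g = 499 + 658 = 1157)
u(t) = 1 + 2*t
g*(u(8) + H) = 1157*((1 + 2*8) + 769) = 1157*((1 + 16) + 769) = 1157*(17 + 769) = 1157*786 = 909402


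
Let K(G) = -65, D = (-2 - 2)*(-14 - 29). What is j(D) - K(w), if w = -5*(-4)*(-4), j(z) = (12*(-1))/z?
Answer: 2792/43 ≈ 64.930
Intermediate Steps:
D = 172 (D = -4*(-43) = 172)
j(z) = -12/z
w = -80 (w = 20*(-4) = -80)
j(D) - K(w) = -12/172 - 1*(-65) = -12*1/172 + 65 = -3/43 + 65 = 2792/43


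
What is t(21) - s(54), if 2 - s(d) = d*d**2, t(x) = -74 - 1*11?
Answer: 157377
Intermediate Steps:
t(x) = -85 (t(x) = -74 - 11 = -85)
s(d) = 2 - d**3 (s(d) = 2 - d*d**2 = 2 - d**3)
t(21) - s(54) = -85 - (2 - 1*54**3) = -85 - (2 - 1*157464) = -85 - (2 - 157464) = -85 - 1*(-157462) = -85 + 157462 = 157377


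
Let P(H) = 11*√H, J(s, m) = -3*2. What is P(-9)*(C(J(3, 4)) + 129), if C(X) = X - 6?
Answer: 3861*I ≈ 3861.0*I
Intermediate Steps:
J(s, m) = -6
C(X) = -6 + X
P(-9)*(C(J(3, 4)) + 129) = (11*√(-9))*((-6 - 6) + 129) = (11*(3*I))*(-12 + 129) = (33*I)*117 = 3861*I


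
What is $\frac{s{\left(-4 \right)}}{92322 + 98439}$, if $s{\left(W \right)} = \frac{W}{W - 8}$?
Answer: $\frac{1}{572283} \approx 1.7474 \cdot 10^{-6}$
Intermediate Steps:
$s{\left(W \right)} = \frac{W}{-8 + W}$
$\frac{s{\left(-4 \right)}}{92322 + 98439} = \frac{\left(-4\right) \frac{1}{-8 - 4}}{92322 + 98439} = \frac{\left(-4\right) \frac{1}{-12}}{190761} = \frac{\left(-4\right) \left(- \frac{1}{12}\right)}{190761} = \frac{1}{190761} \cdot \frac{1}{3} = \frac{1}{572283}$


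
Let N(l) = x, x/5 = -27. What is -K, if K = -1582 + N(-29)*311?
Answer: 43567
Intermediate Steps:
x = -135 (x = 5*(-27) = -135)
N(l) = -135
K = -43567 (K = -1582 - 135*311 = -1582 - 41985 = -43567)
-K = -1*(-43567) = 43567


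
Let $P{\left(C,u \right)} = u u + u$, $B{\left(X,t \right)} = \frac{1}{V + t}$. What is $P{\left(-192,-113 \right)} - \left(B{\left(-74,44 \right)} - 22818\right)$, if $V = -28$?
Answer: $\frac{567583}{16} \approx 35474.0$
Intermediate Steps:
$B{\left(X,t \right)} = \frac{1}{-28 + t}$
$P{\left(C,u \right)} = u + u^{2}$ ($P{\left(C,u \right)} = u^{2} + u = u + u^{2}$)
$P{\left(-192,-113 \right)} - \left(B{\left(-74,44 \right)} - 22818\right) = - 113 \left(1 - 113\right) - \left(\frac{1}{-28 + 44} - 22818\right) = \left(-113\right) \left(-112\right) - \left(\frac{1}{16} - 22818\right) = 12656 - \left(\frac{1}{16} - 22818\right) = 12656 - - \frac{365087}{16} = 12656 + \frac{365087}{16} = \frac{567583}{16}$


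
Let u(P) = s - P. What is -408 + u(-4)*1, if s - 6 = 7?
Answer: -391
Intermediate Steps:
s = 13 (s = 6 + 7 = 13)
u(P) = 13 - P
-408 + u(-4)*1 = -408 + (13 - 1*(-4))*1 = -408 + (13 + 4)*1 = -408 + 17*1 = -408 + 17 = -391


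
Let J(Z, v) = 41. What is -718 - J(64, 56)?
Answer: -759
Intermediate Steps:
-718 - J(64, 56) = -718 - 1*41 = -718 - 41 = -759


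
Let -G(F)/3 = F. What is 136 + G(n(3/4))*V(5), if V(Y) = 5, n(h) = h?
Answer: 499/4 ≈ 124.75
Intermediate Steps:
G(F) = -3*F
136 + G(n(3/4))*V(5) = 136 - 9/4*5 = 136 - 45/4 = 499/4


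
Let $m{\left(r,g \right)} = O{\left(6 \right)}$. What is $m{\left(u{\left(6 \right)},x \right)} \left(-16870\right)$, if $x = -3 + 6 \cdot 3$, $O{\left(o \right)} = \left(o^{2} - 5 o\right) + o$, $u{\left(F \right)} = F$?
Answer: $-202440$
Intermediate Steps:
$O{\left(o \right)} = o^{2} - 4 o$
$x = 15$ ($x = -3 + 18 = 15$)
$m{\left(r,g \right)} = 12$ ($m{\left(r,g \right)} = 6 \left(-4 + 6\right) = 6 \cdot 2 = 12$)
$m{\left(u{\left(6 \right)},x \right)} \left(-16870\right) = 12 \left(-16870\right) = -202440$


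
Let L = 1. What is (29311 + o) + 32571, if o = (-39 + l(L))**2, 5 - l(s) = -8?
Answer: 62558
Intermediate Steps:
l(s) = 13 (l(s) = 5 - 1*(-8) = 5 + 8 = 13)
o = 676 (o = (-39 + 13)**2 = (-26)**2 = 676)
(29311 + o) + 32571 = (29311 + 676) + 32571 = 29987 + 32571 = 62558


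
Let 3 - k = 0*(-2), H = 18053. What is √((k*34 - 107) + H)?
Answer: 8*√282 ≈ 134.34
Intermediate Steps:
k = 3 (k = 3 - 0*(-2) = 3 - 1*0 = 3 + 0 = 3)
√((k*34 - 107) + H) = √((3*34 - 107) + 18053) = √((102 - 107) + 18053) = √(-5 + 18053) = √18048 = 8*√282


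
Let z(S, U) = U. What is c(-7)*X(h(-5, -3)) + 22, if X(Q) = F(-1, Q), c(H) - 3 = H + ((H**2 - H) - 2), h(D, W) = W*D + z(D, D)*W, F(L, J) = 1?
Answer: 72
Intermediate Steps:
h(D, W) = 2*D*W (h(D, W) = W*D + D*W = D*W + D*W = 2*D*W)
c(H) = 1 + H**2 (c(H) = 3 + (H + ((H**2 - H) - 2)) = 3 + (H + (-2 + H**2 - H)) = 3 + (-2 + H**2) = 1 + H**2)
X(Q) = 1
c(-7)*X(h(-5, -3)) + 22 = (1 + (-7)**2)*1 + 22 = (1 + 49)*1 + 22 = 50*1 + 22 = 50 + 22 = 72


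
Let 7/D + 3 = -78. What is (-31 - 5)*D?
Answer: 28/9 ≈ 3.1111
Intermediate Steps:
D = -7/81 (D = 7/(-3 - 78) = 7/(-81) = 7*(-1/81) = -7/81 ≈ -0.086420)
(-31 - 5)*D = (-31 - 5)*(-7/81) = -36*(-7/81) = 28/9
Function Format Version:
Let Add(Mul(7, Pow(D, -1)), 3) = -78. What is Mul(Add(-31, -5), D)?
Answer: Rational(28, 9) ≈ 3.1111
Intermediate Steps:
D = Rational(-7, 81) (D = Mul(7, Pow(Add(-3, -78), -1)) = Mul(7, Pow(-81, -1)) = Mul(7, Rational(-1, 81)) = Rational(-7, 81) ≈ -0.086420)
Mul(Add(-31, -5), D) = Mul(Add(-31, -5), Rational(-7, 81)) = Mul(-36, Rational(-7, 81)) = Rational(28, 9)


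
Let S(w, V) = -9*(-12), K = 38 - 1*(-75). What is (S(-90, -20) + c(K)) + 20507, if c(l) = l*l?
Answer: 33384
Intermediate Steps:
K = 113 (K = 38 + 75 = 113)
c(l) = l²
S(w, V) = 108
(S(-90, -20) + c(K)) + 20507 = (108 + 113²) + 20507 = (108 + 12769) + 20507 = 12877 + 20507 = 33384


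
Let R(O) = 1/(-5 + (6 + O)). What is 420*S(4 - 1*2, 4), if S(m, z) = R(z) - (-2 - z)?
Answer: 2604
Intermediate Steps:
R(O) = 1/(1 + O)
S(m, z) = 2 + z + 1/(1 + z) (S(m, z) = 1/(1 + z) - (-2 - z) = 1/(1 + z) + (2 + z) = 2 + z + 1/(1 + z))
420*S(4 - 1*2, 4) = 420*((1 + (1 + 4)*(2 + 4))/(1 + 4)) = 420*((1 + 5*6)/5) = 420*((1 + 30)/5) = 420*((⅕)*31) = 420*(31/5) = 2604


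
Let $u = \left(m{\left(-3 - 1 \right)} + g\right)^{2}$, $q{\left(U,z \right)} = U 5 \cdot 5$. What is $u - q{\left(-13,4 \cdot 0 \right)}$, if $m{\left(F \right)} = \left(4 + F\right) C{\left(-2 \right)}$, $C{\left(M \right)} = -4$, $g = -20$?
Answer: $725$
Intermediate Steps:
$m{\left(F \right)} = -16 - 4 F$ ($m{\left(F \right)} = \left(4 + F\right) \left(-4\right) = -16 - 4 F$)
$q{\left(U,z \right)} = 25 U$ ($q{\left(U,z \right)} = 5 U 5 = 25 U$)
$u = 400$ ($u = \left(\left(-16 - 4 \left(-3 - 1\right)\right) - 20\right)^{2} = \left(\left(-16 - -16\right) - 20\right)^{2} = \left(\left(-16 + 16\right) - 20\right)^{2} = \left(0 - 20\right)^{2} = \left(-20\right)^{2} = 400$)
$u - q{\left(-13,4 \cdot 0 \right)} = 400 - 25 \left(-13\right) = 400 - -325 = 400 + 325 = 725$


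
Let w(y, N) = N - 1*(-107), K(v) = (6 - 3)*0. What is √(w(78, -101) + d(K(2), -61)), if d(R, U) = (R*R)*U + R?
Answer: √6 ≈ 2.4495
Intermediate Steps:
K(v) = 0 (K(v) = 3*0 = 0)
w(y, N) = 107 + N (w(y, N) = N + 107 = 107 + N)
d(R, U) = R + U*R² (d(R, U) = R²*U + R = U*R² + R = R + U*R²)
√(w(78, -101) + d(K(2), -61)) = √((107 - 101) + 0*(1 + 0*(-61))) = √(6 + 0*(1 + 0)) = √(6 + 0*1) = √(6 + 0) = √6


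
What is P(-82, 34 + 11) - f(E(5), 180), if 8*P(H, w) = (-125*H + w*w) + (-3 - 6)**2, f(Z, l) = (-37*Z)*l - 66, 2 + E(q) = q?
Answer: 43181/2 ≈ 21591.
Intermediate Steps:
E(q) = -2 + q
f(Z, l) = -66 - 37*Z*l (f(Z, l) = -37*Z*l - 66 = -66 - 37*Z*l)
P(H, w) = 81/8 - 125*H/8 + w**2/8 (P(H, w) = ((-125*H + w*w) + (-3 - 6)**2)/8 = ((-125*H + w**2) + (-9)**2)/8 = ((w**2 - 125*H) + 81)/8 = (81 + w**2 - 125*H)/8 = 81/8 - 125*H/8 + w**2/8)
P(-82, 34 + 11) - f(E(5), 180) = (81/8 - 125/8*(-82) + (34 + 11)**2/8) - (-66 - 37*(-2 + 5)*180) = (81/8 + 5125/4 + (1/8)*45**2) - (-66 - 37*3*180) = (81/8 + 5125/4 + (1/8)*2025) - (-66 - 19980) = (81/8 + 5125/4 + 2025/8) - 1*(-20046) = 3089/2 + 20046 = 43181/2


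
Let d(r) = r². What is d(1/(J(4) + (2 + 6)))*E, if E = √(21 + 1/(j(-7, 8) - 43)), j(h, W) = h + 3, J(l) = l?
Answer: √46342/6768 ≈ 0.031807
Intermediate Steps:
j(h, W) = 3 + h
E = √46342/47 (E = √(21 + 1/((3 - 7) - 43)) = √(21 + 1/(-4 - 43)) = √(21 + 1/(-47)) = √(21 - 1/47) = √(986/47) = √46342/47 ≈ 4.5803)
d(1/(J(4) + (2 + 6)))*E = (1/(4 + (2 + 6)))²*(√46342/47) = (1/(4 + 8))²*(√46342/47) = (1/12)²*(√46342/47) = (√46342/47)/144 = √46342/6768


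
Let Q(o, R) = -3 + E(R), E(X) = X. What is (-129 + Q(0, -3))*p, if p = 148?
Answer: -19980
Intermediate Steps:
Q(o, R) = -3 + R
(-129 + Q(0, -3))*p = (-129 + (-3 - 3))*148 = (-129 - 6)*148 = -135*148 = -19980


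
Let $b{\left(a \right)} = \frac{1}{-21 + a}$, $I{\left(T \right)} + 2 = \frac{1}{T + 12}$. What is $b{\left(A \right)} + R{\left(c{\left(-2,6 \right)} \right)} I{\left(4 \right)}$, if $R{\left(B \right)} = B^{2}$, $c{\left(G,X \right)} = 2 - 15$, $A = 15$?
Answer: $- \frac{15725}{48} \approx -327.6$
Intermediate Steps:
$I{\left(T \right)} = -2 + \frac{1}{12 + T}$ ($I{\left(T \right)} = -2 + \frac{1}{T + 12} = -2 + \frac{1}{12 + T}$)
$c{\left(G,X \right)} = -13$ ($c{\left(G,X \right)} = 2 - 15 = -13$)
$b{\left(A \right)} + R{\left(c{\left(-2,6 \right)} \right)} I{\left(4 \right)} = \frac{1}{-21 + 15} + \left(-13\right)^{2} \frac{-23 - 8}{12 + 4} = \frac{1}{-6} + 169 \frac{-23 - 8}{16} = - \frac{1}{6} + 169 \cdot \frac{1}{16} \left(-31\right) = - \frac{1}{6} + 169 \left(- \frac{31}{16}\right) = - \frac{1}{6} - \frac{5239}{16} = - \frac{15725}{48}$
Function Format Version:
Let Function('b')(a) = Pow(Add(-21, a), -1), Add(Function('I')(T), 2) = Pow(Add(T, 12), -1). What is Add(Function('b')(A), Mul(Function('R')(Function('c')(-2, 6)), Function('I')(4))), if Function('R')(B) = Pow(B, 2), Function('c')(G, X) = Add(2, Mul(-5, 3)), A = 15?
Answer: Rational(-15725, 48) ≈ -327.60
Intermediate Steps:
Function('I')(T) = Add(-2, Pow(Add(12, T), -1)) (Function('I')(T) = Add(-2, Pow(Add(T, 12), -1)) = Add(-2, Pow(Add(12, T), -1)))
Function('c')(G, X) = -13 (Function('c')(G, X) = Add(2, -15) = -13)
Add(Function('b')(A), Mul(Function('R')(Function('c')(-2, 6)), Function('I')(4))) = Add(Pow(Add(-21, 15), -1), Mul(Pow(-13, 2), Mul(Pow(Add(12, 4), -1), Add(-23, Mul(-2, 4))))) = Add(Pow(-6, -1), Mul(169, Mul(Pow(16, -1), Add(-23, -8)))) = Add(Rational(-1, 6), Mul(169, Mul(Rational(1, 16), -31))) = Add(Rational(-1, 6), Mul(169, Rational(-31, 16))) = Add(Rational(-1, 6), Rational(-5239, 16)) = Rational(-15725, 48)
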